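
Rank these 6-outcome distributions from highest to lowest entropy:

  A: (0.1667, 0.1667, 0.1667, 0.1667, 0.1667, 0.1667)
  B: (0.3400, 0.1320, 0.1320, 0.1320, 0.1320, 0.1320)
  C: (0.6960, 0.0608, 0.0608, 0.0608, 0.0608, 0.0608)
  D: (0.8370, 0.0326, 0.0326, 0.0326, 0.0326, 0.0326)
A > B > C > D

Key insight: Entropy is maximized by uniform distributions and minimized by concentrated distributions.

Entropies:
  H(A) = 2.5850 bits
  H(B) = 2.4573 bits
  H(C) = 1.5920 bits
  H(D) = 1.0199 bits

Ranking: A > B > C > D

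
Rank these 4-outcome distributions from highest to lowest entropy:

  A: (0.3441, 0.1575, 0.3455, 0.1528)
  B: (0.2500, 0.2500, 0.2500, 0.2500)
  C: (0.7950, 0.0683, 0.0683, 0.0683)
B > A > C

Key insight: Entropy is maximized by uniform distributions and minimized by concentrated distributions.

- Uniform distributions have maximum entropy log₂(4) = 2.0000 bits
- The more "peaked" or concentrated a distribution, the lower its entropy

Entropies:
  H(A) = 1.8935 bits
  H(B) = 2.0000 bits
  H(C) = 1.0567 bits

Ranking: B > A > C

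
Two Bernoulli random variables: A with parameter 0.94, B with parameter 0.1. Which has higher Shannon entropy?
B

For binary distributions, entropy is maximized at p=0.5 and decreases as p moves toward 0 or 1.

H(A) = H(0.94) = 0.3274 bits
H(B) = H(0.1) = 0.4690 bits

Distribution B (p=0.1) is closer to uniform (p=0.5), so it has higher entropy.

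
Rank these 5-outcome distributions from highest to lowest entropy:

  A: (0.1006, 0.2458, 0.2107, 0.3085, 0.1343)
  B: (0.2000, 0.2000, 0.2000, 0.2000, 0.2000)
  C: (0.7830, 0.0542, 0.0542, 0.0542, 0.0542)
B > A > C

Key insight: Entropy is maximized by uniform distributions and minimized by concentrated distributions.

- Uniform distributions have maximum entropy log₂(5) = 2.3219 bits
- The more "peaked" or concentrated a distribution, the lower its entropy

Entropies:
  H(A) = 2.2168 bits
  H(B) = 2.3219 bits
  H(C) = 1.1887 bits

Ranking: B > A > C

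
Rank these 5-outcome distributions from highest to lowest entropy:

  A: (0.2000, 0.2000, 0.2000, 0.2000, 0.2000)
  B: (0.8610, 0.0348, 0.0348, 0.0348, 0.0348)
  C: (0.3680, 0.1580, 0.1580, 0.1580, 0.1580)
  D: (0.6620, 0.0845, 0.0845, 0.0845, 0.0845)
A > C > D > B

Key insight: Entropy is maximized by uniform distributions and minimized by concentrated distributions.

Entropies:
  H(A) = 2.3219 bits
  H(B) = 0.8596 bits
  H(C) = 2.2131 bits
  H(D) = 1.5989 bits

Ranking: A > C > D > B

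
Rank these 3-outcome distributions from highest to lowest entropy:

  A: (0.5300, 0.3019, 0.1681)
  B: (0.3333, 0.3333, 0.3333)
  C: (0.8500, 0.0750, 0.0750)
B > A > C

Key insight: Entropy is maximized by uniform distributions and minimized by concentrated distributions.

- Uniform distributions have maximum entropy log₂(3) = 1.5850 bits
- The more "peaked" or concentrated a distribution, the lower its entropy

Entropies:
  H(A) = 1.4395 bits
  H(B) = 1.5850 bits
  H(C) = 0.7598 bits

Ranking: B > A > C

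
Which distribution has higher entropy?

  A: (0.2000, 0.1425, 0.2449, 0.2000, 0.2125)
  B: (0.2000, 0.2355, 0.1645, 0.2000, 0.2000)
B

Both distributions are close to uniform, making this a harder comparison.

H(A) = 2.3013 bits
H(B) = 2.3128 bits

The distribution closer to uniform has higher entropy.
Answer: B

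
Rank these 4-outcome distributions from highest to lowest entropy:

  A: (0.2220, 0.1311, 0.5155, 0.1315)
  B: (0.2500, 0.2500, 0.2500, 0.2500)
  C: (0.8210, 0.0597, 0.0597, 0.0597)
B > A > C

Key insight: Entropy is maximized by uniform distributions and minimized by concentrated distributions.

- Uniform distributions have maximum entropy log₂(4) = 2.0000 bits
- The more "peaked" or concentrated a distribution, the lower its entropy

Entropies:
  H(A) = 1.7439 bits
  H(B) = 2.0000 bits
  H(C) = 0.9616 bits

Ranking: B > A > C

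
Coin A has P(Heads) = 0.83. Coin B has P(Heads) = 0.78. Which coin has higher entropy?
B

For binary distributions, entropy is maximized at p=0.5 and decreases as p moves toward 0 or 1.

H(A) = H(0.83) = 0.6577 bits
H(B) = H(0.78) = 0.7602 bits

Distribution B (p=0.78) is closer to uniform (p=0.5), so it has higher entropy.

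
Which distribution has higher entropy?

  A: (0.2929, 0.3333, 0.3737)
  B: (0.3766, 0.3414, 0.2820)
A

Both distributions are close to uniform, making this a harder comparison.

H(A) = 1.5779 bits
H(B) = 1.5749 bits

The distribution closer to uniform has higher entropy.
Answer: A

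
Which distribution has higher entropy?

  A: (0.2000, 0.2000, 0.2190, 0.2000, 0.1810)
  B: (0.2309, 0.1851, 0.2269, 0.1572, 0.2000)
A

Both distributions are close to uniform, making this a harder comparison.

H(A) = 2.3193 bits
H(B) = 2.3082 bits

The distribution closer to uniform has higher entropy.
Answer: A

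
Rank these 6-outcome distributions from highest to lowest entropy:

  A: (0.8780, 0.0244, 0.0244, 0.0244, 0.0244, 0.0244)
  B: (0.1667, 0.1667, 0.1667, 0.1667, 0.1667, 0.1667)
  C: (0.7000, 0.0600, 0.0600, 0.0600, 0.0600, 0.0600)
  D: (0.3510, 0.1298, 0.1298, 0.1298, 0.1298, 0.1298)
B > D > C > A

Key insight: Entropy is maximized by uniform distributions and minimized by concentrated distributions.

Entropies:
  H(A) = 0.8184 bits
  H(B) = 2.5850 bits
  H(C) = 1.5779 bits
  H(D) = 2.4419 bits

Ranking: B > D > C > A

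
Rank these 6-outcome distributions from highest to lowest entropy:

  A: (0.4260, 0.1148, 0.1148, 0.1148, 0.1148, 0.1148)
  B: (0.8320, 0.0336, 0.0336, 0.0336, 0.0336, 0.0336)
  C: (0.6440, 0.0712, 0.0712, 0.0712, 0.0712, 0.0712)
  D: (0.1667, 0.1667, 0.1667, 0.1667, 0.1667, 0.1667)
D > A > C > B

Key insight: Entropy is maximized by uniform distributions and minimized by concentrated distributions.

Entropies:
  H(A) = 2.3169 bits
  H(B) = 1.0432 bits
  H(C) = 1.7659 bits
  H(D) = 2.5850 bits

Ranking: D > A > C > B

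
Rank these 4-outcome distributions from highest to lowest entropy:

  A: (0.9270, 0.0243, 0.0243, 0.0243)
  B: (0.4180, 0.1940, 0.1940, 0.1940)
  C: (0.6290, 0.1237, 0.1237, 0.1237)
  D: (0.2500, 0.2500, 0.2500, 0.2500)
D > B > C > A

Key insight: Entropy is maximized by uniform distributions and minimized by concentrated distributions.

Entropies:
  H(A) = 0.4927 bits
  H(B) = 1.9030 bits
  H(C) = 1.5395 bits
  H(D) = 2.0000 bits

Ranking: D > B > C > A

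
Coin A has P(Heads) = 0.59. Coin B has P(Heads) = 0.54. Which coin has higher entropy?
B

For binary distributions, entropy is maximized at p=0.5 and decreases as p moves toward 0 or 1.

H(A) = H(0.59) = 0.9765 bits
H(B) = H(0.54) = 0.9954 bits

Distribution B (p=0.54) is closer to uniform (p=0.5), so it has higher entropy.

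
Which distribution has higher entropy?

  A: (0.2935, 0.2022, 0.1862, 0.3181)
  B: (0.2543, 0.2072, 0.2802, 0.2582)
B

Both distributions are close to uniform, making this a harder comparison.

H(A) = 1.9626 bits
H(B) = 1.9916 bits

The distribution closer to uniform has higher entropy.
Answer: B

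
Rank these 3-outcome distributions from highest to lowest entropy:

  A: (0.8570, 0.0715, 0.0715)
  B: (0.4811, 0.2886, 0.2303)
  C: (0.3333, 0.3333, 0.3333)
C > B > A

Key insight: Entropy is maximized by uniform distributions and minimized by concentrated distributions.

- Uniform distributions have maximum entropy log₂(3) = 1.5850 bits
- The more "peaked" or concentrated a distribution, the lower its entropy

Entropies:
  H(A) = 0.7350 bits
  H(B) = 1.5132 bits
  H(C) = 1.5850 bits

Ranking: C > B > A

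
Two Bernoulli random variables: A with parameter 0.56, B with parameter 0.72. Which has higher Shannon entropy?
A

For binary distributions, entropy is maximized at p=0.5 and decreases as p moves toward 0 or 1.

H(A) = H(0.56) = 0.9896 bits
H(B) = H(0.72) = 0.8555 bits

Distribution A (p=0.56) is closer to uniform (p=0.5), so it has higher entropy.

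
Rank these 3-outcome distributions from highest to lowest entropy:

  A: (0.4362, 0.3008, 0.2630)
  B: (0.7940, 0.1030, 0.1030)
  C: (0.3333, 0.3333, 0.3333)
C > A > B

Key insight: Entropy is maximized by uniform distributions and minimized by concentrated distributions.

- Uniform distributions have maximum entropy log₂(3) = 1.5850 bits
- The more "peaked" or concentrated a distribution, the lower its entropy

Entropies:
  H(A) = 1.5502 bits
  H(B) = 0.9398 bits
  H(C) = 1.5850 bits

Ranking: C > A > B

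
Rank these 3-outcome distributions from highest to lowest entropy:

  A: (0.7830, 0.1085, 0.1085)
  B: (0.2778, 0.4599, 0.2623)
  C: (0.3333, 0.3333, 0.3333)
C > B > A

Key insight: Entropy is maximized by uniform distributions and minimized by concentrated distributions.

- Uniform distributions have maximum entropy log₂(3) = 1.5850 bits
- The more "peaked" or concentrated a distribution, the lower its entropy

Entropies:
  H(A) = 0.9717 bits
  H(B) = 1.5351 bits
  H(C) = 1.5850 bits

Ranking: C > B > A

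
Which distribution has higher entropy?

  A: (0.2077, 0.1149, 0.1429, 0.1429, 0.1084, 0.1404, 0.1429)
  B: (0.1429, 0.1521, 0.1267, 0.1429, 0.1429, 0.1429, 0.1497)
B

Both distributions are close to uniform, making this a harder comparison.

H(A) = 2.7779 bits
H(B) = 2.8053 bits

The distribution closer to uniform has higher entropy.
Answer: B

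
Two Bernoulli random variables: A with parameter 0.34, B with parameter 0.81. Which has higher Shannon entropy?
A

For binary distributions, entropy is maximized at p=0.5 and decreases as p moves toward 0 or 1.

H(A) = H(0.34) = 0.9248 bits
H(B) = H(0.81) = 0.7015 bits

Distribution A (p=0.34) is closer to uniform (p=0.5), so it has higher entropy.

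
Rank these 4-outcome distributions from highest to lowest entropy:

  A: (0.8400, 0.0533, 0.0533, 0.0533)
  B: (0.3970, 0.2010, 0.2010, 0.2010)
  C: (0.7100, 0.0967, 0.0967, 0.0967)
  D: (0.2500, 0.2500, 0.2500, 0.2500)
D > B > C > A

Key insight: Entropy is maximized by uniform distributions and minimized by concentrated distributions.

Entropies:
  H(A) = 0.8879 bits
  H(B) = 1.9249 bits
  H(C) = 1.3284 bits
  H(D) = 2.0000 bits

Ranking: D > B > C > A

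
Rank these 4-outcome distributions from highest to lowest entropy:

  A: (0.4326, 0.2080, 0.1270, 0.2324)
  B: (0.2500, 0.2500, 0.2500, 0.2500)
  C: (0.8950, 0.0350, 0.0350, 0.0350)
B > A > C

Key insight: Entropy is maximized by uniform distributions and minimized by concentrated distributions.

- Uniform distributions have maximum entropy log₂(4) = 2.0000 bits
- The more "peaked" or concentrated a distribution, the lower its entropy

Entropies:
  H(A) = 1.8616 bits
  H(B) = 2.0000 bits
  H(C) = 0.6511 bits

Ranking: B > A > C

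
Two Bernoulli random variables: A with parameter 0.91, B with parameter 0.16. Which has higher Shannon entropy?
B

For binary distributions, entropy is maximized at p=0.5 and decreases as p moves toward 0 or 1.

H(A) = H(0.91) = 0.4365 bits
H(B) = H(0.16) = 0.6343 bits

Distribution B (p=0.16) is closer to uniform (p=0.5), so it has higher entropy.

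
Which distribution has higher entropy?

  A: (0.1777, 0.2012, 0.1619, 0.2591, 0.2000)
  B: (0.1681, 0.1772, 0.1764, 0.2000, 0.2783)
A

Both distributions are close to uniform, making this a harder comparison.

H(A) = 2.3029 bits
H(B) = 2.2943 bits

The distribution closer to uniform has higher entropy.
Answer: A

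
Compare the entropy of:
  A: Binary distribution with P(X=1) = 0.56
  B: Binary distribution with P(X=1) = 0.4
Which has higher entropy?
A

For binary distributions, entropy is maximized at p=0.5 and decreases as p moves toward 0 or 1.

H(A) = H(0.56) = 0.9896 bits
H(B) = H(0.4) = 0.9710 bits

Distribution A (p=0.56) is closer to uniform (p=0.5), so it has higher entropy.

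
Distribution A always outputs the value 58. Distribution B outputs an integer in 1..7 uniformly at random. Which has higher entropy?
B

A is deterministic, so H(A) = 0. B is uniform over 7 outcomes, so H(B) = log₂(7) = 2.807 bits. Any distribution with genuine randomness has higher entropy than a deterministic one.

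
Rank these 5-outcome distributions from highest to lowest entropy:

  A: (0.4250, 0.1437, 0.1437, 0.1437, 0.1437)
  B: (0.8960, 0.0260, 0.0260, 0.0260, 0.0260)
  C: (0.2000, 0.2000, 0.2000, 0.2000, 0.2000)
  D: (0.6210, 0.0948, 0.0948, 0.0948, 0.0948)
C > A > D > B

Key insight: Entropy is maximized by uniform distributions and minimized by concentrated distributions.

Entropies:
  H(A) = 2.1337 bits
  H(B) = 0.6895 bits
  H(C) = 2.3219 bits
  H(D) = 1.7153 bits

Ranking: C > A > D > B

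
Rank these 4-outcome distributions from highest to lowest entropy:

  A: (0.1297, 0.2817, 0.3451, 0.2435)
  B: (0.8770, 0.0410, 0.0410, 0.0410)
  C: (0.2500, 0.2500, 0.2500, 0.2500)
C > A > B

Key insight: Entropy is maximized by uniform distributions and minimized by concentrated distributions.

- Uniform distributions have maximum entropy log₂(4) = 2.0000 bits
- The more "peaked" or concentrated a distribution, the lower its entropy

Entropies:
  H(A) = 1.9231 bits
  H(B) = 0.7329 bits
  H(C) = 2.0000 bits

Ranking: C > A > B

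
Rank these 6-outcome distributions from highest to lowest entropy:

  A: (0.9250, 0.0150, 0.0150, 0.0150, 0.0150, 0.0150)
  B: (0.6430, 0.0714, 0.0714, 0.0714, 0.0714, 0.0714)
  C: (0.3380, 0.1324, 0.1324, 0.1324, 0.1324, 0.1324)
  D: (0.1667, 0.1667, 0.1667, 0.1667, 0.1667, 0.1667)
D > C > B > A

Key insight: Entropy is maximized by uniform distributions and minimized by concentrated distributions.

Entropies:
  H(A) = 0.5585 bits
  H(B) = 1.7691 bits
  H(C) = 2.4600 bits
  H(D) = 2.5850 bits

Ranking: D > C > B > A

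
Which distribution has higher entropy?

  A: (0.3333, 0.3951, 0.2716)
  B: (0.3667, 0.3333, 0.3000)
B

Both distributions are close to uniform, making this a harder comparison.

H(A) = 1.5684 bits
H(B) = 1.5801 bits

The distribution closer to uniform has higher entropy.
Answer: B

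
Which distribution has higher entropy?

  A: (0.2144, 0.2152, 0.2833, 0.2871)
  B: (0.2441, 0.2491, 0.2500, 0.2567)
B

Both distributions are close to uniform, making this a harder comparison.

H(A) = 1.9856 bits
H(B) = 1.9998 bits

The distribution closer to uniform has higher entropy.
Answer: B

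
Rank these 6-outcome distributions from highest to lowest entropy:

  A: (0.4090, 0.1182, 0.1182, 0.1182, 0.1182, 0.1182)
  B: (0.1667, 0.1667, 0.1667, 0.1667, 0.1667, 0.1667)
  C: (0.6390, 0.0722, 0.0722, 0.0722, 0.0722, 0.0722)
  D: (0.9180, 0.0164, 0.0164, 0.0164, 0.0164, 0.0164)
B > A > C > D

Key insight: Entropy is maximized by uniform distributions and minimized by concentrated distributions.

Entropies:
  H(A) = 2.3482 bits
  H(B) = 2.5850 bits
  H(C) = 1.7817 bits
  H(D) = 0.5996 bits

Ranking: B > A > C > D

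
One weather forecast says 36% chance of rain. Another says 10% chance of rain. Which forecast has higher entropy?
36% forecast

Treat each forecast as a Bernoulli distribution. Binary entropy is maximized at p=0.5 and falls off symmetrically toward 0 or 1. The 36% forecast is closer to 50%, so it is more uncertain. H(36%) ≈ 0.943 bits, H(10%) ≈ 0.469 bits.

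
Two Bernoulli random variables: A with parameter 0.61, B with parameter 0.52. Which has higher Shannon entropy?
B

For binary distributions, entropy is maximized at p=0.5 and decreases as p moves toward 0 or 1.

H(A) = H(0.61) = 0.9648 bits
H(B) = H(0.52) = 0.9988 bits

Distribution B (p=0.52) is closer to uniform (p=0.5), so it has higher entropy.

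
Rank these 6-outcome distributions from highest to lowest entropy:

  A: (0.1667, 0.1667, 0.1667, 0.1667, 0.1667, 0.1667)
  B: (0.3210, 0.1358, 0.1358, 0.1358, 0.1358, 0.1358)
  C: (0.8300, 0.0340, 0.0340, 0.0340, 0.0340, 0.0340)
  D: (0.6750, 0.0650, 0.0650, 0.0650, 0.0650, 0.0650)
A > B > D > C

Key insight: Entropy is maximized by uniform distributions and minimized by concentrated distributions.

Entropies:
  H(A) = 2.5850 bits
  H(B) = 2.4821 bits
  H(C) = 1.0524 bits
  H(D) = 1.6644 bits

Ranking: A > B > D > C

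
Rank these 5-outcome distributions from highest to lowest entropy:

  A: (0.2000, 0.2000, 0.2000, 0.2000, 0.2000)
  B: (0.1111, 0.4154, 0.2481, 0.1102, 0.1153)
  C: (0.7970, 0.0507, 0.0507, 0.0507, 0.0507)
A > B > C

Key insight: Entropy is maximized by uniform distributions and minimized by concentrated distributions.

- Uniform distributions have maximum entropy log₂(5) = 2.3219 bits
- The more "peaked" or concentrated a distribution, the lower its entropy

Entropies:
  H(A) = 2.3219 bits
  H(B) = 2.0875 bits
  H(C) = 1.1339 bits

Ranking: A > B > C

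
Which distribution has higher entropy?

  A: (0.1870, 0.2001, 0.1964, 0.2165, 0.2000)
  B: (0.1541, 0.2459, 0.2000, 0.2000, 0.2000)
A

Both distributions are close to uniform, making this a harder comparison.

H(A) = 2.3203 bits
H(B) = 2.3066 bits

The distribution closer to uniform has higher entropy.
Answer: A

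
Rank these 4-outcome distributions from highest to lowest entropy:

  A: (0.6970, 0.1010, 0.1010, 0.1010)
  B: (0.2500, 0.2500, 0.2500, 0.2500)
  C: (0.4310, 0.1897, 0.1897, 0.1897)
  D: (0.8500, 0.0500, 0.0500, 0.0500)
B > C > A > D

Key insight: Entropy is maximized by uniform distributions and minimized by concentrated distributions.

Entropies:
  H(A) = 1.3652 bits
  H(B) = 2.0000 bits
  H(C) = 1.8881 bits
  H(D) = 0.8476 bits

Ranking: B > C > A > D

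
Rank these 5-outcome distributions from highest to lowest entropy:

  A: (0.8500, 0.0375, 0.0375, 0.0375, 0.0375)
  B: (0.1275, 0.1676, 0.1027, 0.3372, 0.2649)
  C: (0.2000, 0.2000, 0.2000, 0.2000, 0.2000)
C > B > A

Key insight: Entropy is maximized by uniform distributions and minimized by concentrated distributions.

- Uniform distributions have maximum entropy log₂(5) = 2.3219 bits
- The more "peaked" or concentrated a distribution, the lower its entropy

Entropies:
  H(A) = 0.9098 bits
  H(B) = 2.1846 bits
  H(C) = 2.3219 bits

Ranking: C > B > A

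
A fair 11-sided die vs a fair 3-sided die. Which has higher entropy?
11-sided die

Both are uniform distributions; for uniform over n outcomes, H = log₂(n). H(11-sided) = log₂(11) = 3.459 bits and H(3-sided) = log₂(3) = 1.585 bits. More outcomes in a uniform distribution means higher entropy.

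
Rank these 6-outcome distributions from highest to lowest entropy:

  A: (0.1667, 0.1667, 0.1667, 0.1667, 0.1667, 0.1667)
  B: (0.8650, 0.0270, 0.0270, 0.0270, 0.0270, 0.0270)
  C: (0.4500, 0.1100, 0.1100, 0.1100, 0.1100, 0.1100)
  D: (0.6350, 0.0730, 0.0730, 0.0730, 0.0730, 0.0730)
A > C > D > B

Key insight: Entropy is maximized by uniform distributions and minimized by concentrated distributions.

Entropies:
  H(A) = 2.5850 bits
  H(B) = 0.8845 bits
  H(C) = 2.2698 bits
  H(D) = 1.7943 bits

Ranking: A > C > D > B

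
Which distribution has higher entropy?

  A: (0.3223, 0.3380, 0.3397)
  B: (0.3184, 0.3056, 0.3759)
A

Both distributions are close to uniform, making this a harder comparison.

H(A) = 1.5846 bits
H(B) = 1.5790 bits

The distribution closer to uniform has higher entropy.
Answer: A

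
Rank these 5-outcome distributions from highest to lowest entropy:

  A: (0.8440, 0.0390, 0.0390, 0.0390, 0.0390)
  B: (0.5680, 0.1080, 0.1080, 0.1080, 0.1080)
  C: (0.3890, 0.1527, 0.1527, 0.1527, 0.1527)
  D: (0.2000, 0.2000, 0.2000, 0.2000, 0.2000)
D > C > B > A

Key insight: Entropy is maximized by uniform distributions and minimized by concentrated distributions.

Entropies:
  H(A) = 0.9367 bits
  H(B) = 1.8506 bits
  H(C) = 2.1862 bits
  H(D) = 2.3219 bits

Ranking: D > C > B > A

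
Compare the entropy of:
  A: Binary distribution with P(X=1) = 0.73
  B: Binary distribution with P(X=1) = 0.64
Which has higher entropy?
B

For binary distributions, entropy is maximized at p=0.5 and decreases as p moves toward 0 or 1.

H(A) = H(0.73) = 0.8415 bits
H(B) = H(0.64) = 0.9427 bits

Distribution B (p=0.64) is closer to uniform (p=0.5), so it has higher entropy.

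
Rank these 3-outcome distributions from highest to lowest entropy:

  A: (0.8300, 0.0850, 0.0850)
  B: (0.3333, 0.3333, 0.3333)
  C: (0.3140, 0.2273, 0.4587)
B > C > A

Key insight: Entropy is maximized by uniform distributions and minimized by concentrated distributions.

- Uniform distributions have maximum entropy log₂(3) = 1.5850 bits
- The more "peaked" or concentrated a distribution, the lower its entropy

Entropies:
  H(A) = 0.8277 bits
  H(B) = 1.5850 bits
  H(C) = 1.5263 bits

Ranking: B > C > A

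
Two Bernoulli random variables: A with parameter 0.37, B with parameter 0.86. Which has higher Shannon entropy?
A

For binary distributions, entropy is maximized at p=0.5 and decreases as p moves toward 0 or 1.

H(A) = H(0.37) = 0.9507 bits
H(B) = H(0.86) = 0.5842 bits

Distribution A (p=0.37) is closer to uniform (p=0.5), so it has higher entropy.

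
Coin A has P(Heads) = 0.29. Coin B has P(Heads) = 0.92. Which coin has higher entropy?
A

For binary distributions, entropy is maximized at p=0.5 and decreases as p moves toward 0 or 1.

H(A) = H(0.29) = 0.8687 bits
H(B) = H(0.92) = 0.4022 bits

Distribution A (p=0.29) is closer to uniform (p=0.5), so it has higher entropy.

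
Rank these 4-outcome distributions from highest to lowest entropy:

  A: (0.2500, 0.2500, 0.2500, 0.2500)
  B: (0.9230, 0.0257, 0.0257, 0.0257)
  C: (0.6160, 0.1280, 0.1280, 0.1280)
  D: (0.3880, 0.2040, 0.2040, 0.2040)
A > D > C > B

Key insight: Entropy is maximized by uniform distributions and minimized by concentrated distributions.

Entropies:
  H(A) = 2.0000 bits
  H(B) = 0.5136 bits
  H(C) = 1.5694 bits
  H(D) = 1.9335 bits

Ranking: A > D > C > B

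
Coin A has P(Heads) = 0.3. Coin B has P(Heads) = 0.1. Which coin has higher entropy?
A

For binary distributions, entropy is maximized at p=0.5 and decreases as p moves toward 0 or 1.

H(A) = H(0.3) = 0.8813 bits
H(B) = H(0.1) = 0.4690 bits

Distribution A (p=0.3) is closer to uniform (p=0.5), so it has higher entropy.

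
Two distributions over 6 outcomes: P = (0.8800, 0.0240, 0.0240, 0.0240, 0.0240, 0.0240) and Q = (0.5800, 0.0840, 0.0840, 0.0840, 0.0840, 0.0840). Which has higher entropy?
Q

P is highly concentrated on one outcome (88%), making it nearly deterministic. Q spreads its mass more evenly (max 58%). The more spread-out distribution has higher entropy: H(P) ≈ 0.808 bits, H(Q) ≈ 1.957 bits.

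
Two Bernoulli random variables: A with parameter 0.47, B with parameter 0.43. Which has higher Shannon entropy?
A

For binary distributions, entropy is maximized at p=0.5 and decreases as p moves toward 0 or 1.

H(A) = H(0.47) = 0.9974 bits
H(B) = H(0.43) = 0.9858 bits

Distribution A (p=0.47) is closer to uniform (p=0.5), so it has higher entropy.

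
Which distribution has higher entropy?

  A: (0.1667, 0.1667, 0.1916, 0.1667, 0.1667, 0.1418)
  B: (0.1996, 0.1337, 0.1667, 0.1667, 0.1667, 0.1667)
A

Both distributions are close to uniform, making this a harder comparison.

H(A) = 2.5796 bits
H(B) = 2.5755 bits

The distribution closer to uniform has higher entropy.
Answer: A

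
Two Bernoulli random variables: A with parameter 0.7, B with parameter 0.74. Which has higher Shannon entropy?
A

For binary distributions, entropy is maximized at p=0.5 and decreases as p moves toward 0 or 1.

H(A) = H(0.7) = 0.8813 bits
H(B) = H(0.74) = 0.8267 bits

Distribution A (p=0.7) is closer to uniform (p=0.5), so it has higher entropy.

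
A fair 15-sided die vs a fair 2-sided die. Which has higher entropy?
15-sided die

Both are uniform distributions; for uniform over n outcomes, H = log₂(n). H(15-sided) = log₂(15) = 3.907 bits and H(2-sided) = log₂(2) = 1.000 bits. More outcomes in a uniform distribution means higher entropy.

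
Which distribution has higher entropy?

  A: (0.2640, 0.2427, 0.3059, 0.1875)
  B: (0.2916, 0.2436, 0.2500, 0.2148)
B

Both distributions are close to uniform, making this a harder comparison.

H(A) = 1.9785 bits
H(B) = 1.9914 bits

The distribution closer to uniform has higher entropy.
Answer: B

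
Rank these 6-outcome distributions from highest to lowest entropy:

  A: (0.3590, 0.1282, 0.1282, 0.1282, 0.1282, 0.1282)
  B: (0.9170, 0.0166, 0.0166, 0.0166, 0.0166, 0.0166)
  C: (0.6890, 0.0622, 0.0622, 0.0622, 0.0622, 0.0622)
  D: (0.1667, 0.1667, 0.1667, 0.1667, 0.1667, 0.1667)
D > A > C > B

Key insight: Entropy is maximized by uniform distributions and minimized by concentrated distributions.

Entropies:
  H(A) = 2.4302 bits
  H(B) = 0.6054 bits
  H(C) = 1.6164 bits
  H(D) = 2.5850 bits

Ranking: D > A > C > B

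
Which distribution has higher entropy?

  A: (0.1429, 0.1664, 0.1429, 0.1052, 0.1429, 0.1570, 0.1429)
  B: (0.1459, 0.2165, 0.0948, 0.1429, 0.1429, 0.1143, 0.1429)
A

Both distributions are close to uniform, making this a harder comparison.

H(A) = 2.7959 bits
H(B) = 2.7660 bits

The distribution closer to uniform has higher entropy.
Answer: A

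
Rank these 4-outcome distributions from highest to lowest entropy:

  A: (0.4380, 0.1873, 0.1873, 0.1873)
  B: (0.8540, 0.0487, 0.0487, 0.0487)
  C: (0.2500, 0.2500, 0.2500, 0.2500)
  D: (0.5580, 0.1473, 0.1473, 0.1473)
C > A > D > B

Key insight: Entropy is maximized by uniform distributions and minimized by concentrated distributions.

Entropies:
  H(A) = 1.8796 bits
  H(B) = 0.8311 bits
  H(C) = 2.0000 bits
  H(D) = 1.6908 bits

Ranking: C > A > D > B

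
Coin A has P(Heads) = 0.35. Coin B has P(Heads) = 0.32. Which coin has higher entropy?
A

For binary distributions, entropy is maximized at p=0.5 and decreases as p moves toward 0 or 1.

H(A) = H(0.35) = 0.9341 bits
H(B) = H(0.32) = 0.9044 bits

Distribution A (p=0.35) is closer to uniform (p=0.5), so it has higher entropy.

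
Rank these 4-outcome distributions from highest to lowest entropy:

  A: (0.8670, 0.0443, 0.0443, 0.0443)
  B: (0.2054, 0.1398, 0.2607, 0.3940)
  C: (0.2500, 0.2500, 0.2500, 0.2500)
C > B > A

Key insight: Entropy is maximized by uniform distributions and minimized by concentrated distributions.

- Uniform distributions have maximum entropy log₂(4) = 2.0000 bits
- The more "peaked" or concentrated a distribution, the lower its entropy

Entropies:
  H(A) = 0.7764 bits
  H(B) = 1.9010 bits
  H(C) = 2.0000 bits

Ranking: C > B > A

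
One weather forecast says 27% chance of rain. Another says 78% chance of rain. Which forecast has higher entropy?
27% forecast

Treat each forecast as a Bernoulli distribution. Binary entropy is maximized at p=0.5 and falls off symmetrically toward 0 or 1. The 27% forecast is closer to 50%, so it is more uncertain. H(27%) ≈ 0.841 bits, H(78%) ≈ 0.760 bits.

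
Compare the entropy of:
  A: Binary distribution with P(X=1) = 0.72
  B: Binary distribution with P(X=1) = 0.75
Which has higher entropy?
A

For binary distributions, entropy is maximized at p=0.5 and decreases as p moves toward 0 or 1.

H(A) = H(0.72) = 0.8555 bits
H(B) = H(0.75) = 0.8113 bits

Distribution A (p=0.72) is closer to uniform (p=0.5), so it has higher entropy.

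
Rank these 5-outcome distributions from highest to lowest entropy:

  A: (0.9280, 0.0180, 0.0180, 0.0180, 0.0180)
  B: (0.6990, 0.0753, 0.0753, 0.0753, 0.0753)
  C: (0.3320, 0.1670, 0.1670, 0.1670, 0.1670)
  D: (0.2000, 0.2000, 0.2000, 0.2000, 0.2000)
D > C > B > A

Key insight: Entropy is maximized by uniform distributions and minimized by concentrated distributions.

Entropies:
  H(A) = 0.5173 bits
  H(B) = 1.4845 bits
  H(C) = 2.2530 bits
  H(D) = 2.3219 bits

Ranking: D > C > B > A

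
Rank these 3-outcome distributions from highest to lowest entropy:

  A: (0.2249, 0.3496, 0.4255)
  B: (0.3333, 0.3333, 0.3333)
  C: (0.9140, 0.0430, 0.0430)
B > A > C

Key insight: Entropy is maximized by uniform distributions and minimized by concentrated distributions.

- Uniform distributions have maximum entropy log₂(3) = 1.5850 bits
- The more "peaked" or concentrated a distribution, the lower its entropy

Entropies:
  H(A) = 1.5387 bits
  H(B) = 1.5850 bits
  H(C) = 0.5090 bits

Ranking: B > A > C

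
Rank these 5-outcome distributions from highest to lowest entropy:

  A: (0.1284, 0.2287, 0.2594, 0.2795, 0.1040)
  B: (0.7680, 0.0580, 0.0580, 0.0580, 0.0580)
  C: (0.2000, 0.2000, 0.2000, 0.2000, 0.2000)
C > A > B

Key insight: Entropy is maximized by uniform distributions and minimized by concentrated distributions.

- Uniform distributions have maximum entropy log₂(5) = 2.3219 bits
- The more "peaked" or concentrated a distribution, the lower its entropy

Entropies:
  H(A) = 2.2257 bits
  H(B) = 1.2455 bits
  H(C) = 2.3219 bits

Ranking: C > A > B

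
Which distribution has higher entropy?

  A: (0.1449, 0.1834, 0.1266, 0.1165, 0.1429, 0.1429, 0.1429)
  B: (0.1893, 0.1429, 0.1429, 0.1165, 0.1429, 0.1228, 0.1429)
A

Both distributions are close to uniform, making this a harder comparison.

H(A) = 2.7946 bits
H(B) = 2.7916 bits

The distribution closer to uniform has higher entropy.
Answer: A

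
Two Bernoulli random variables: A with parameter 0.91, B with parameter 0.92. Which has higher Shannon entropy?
A

For binary distributions, entropy is maximized at p=0.5 and decreases as p moves toward 0 or 1.

H(A) = H(0.91) = 0.4365 bits
H(B) = H(0.92) = 0.4022 bits

Distribution A (p=0.91) is closer to uniform (p=0.5), so it has higher entropy.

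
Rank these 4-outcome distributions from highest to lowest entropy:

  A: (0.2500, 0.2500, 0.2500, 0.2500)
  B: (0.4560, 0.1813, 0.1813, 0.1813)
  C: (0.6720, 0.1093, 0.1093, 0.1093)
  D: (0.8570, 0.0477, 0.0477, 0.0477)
A > B > C > D

Key insight: Entropy is maximized by uniform distributions and minimized by concentrated distributions.

Entropies:
  H(A) = 2.0000 bits
  H(B) = 1.8566 bits
  H(C) = 1.4327 bits
  H(D) = 0.8187 bits

Ranking: A > B > C > D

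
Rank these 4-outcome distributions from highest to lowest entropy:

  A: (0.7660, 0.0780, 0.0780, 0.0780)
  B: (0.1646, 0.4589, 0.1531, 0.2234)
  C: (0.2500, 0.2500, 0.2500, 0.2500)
C > B > A

Key insight: Entropy is maximized by uniform distributions and minimized by concentrated distributions.

- Uniform distributions have maximum entropy log₂(4) = 2.0000 bits
- The more "peaked" or concentrated a distribution, the lower its entropy

Entropies:
  H(A) = 1.1558 bits
  H(B) = 1.8418 bits
  H(C) = 2.0000 bits

Ranking: C > B > A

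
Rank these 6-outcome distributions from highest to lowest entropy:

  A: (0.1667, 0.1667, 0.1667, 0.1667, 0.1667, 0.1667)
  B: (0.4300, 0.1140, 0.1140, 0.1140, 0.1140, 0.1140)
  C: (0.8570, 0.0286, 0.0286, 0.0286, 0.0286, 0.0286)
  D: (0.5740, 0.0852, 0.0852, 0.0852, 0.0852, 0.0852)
A > B > D > C

Key insight: Entropy is maximized by uniform distributions and minimized by concentrated distributions.

Entropies:
  H(A) = 2.5850 bits
  H(B) = 2.3093 bits
  H(C) = 0.9241 bits
  H(D) = 1.9733 bits

Ranking: A > B > D > C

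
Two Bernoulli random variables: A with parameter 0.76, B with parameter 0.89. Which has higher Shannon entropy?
A

For binary distributions, entropy is maximized at p=0.5 and decreases as p moves toward 0 or 1.

H(A) = H(0.76) = 0.7950 bits
H(B) = H(0.89) = 0.4999 bits

Distribution A (p=0.76) is closer to uniform (p=0.5), so it has higher entropy.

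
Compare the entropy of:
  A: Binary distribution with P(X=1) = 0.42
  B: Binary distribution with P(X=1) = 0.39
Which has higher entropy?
A

For binary distributions, entropy is maximized at p=0.5 and decreases as p moves toward 0 or 1.

H(A) = H(0.42) = 0.9815 bits
H(B) = H(0.39) = 0.9648 bits

Distribution A (p=0.42) is closer to uniform (p=0.5), so it has higher entropy.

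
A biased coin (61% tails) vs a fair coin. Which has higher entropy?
Fair coin

The fair coin is uniform (p=0.5), maximizing binary entropy at 1 bit. The biased coin has H(0.61) ≈ 0.965 bits — its outcome is more predictable, so its entropy is lower.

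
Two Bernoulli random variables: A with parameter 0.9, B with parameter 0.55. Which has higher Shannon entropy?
B

For binary distributions, entropy is maximized at p=0.5 and decreases as p moves toward 0 or 1.

H(A) = H(0.9) = 0.4690 bits
H(B) = H(0.55) = 0.9928 bits

Distribution B (p=0.55) is closer to uniform (p=0.5), so it has higher entropy.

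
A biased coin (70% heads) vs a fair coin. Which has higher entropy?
Fair coin

The fair coin is uniform (p=0.5), maximizing binary entropy at 1 bit. The biased coin has H(0.70) ≈ 0.881 bits — its outcome is more predictable, so its entropy is lower.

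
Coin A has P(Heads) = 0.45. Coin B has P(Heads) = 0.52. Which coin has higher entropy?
B

For binary distributions, entropy is maximized at p=0.5 and decreases as p moves toward 0 or 1.

H(A) = H(0.45) = 0.9928 bits
H(B) = H(0.52) = 0.9988 bits

Distribution B (p=0.52) is closer to uniform (p=0.5), so it has higher entropy.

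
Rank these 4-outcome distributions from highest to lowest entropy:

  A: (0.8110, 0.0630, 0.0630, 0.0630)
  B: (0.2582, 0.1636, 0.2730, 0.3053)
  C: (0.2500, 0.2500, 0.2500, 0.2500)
C > B > A

Key insight: Entropy is maximized by uniform distributions and minimized by concentrated distributions.

- Uniform distributions have maximum entropy log₂(4) = 2.0000 bits
- The more "peaked" or concentrated a distribution, the lower its entropy

Entropies:
  H(A) = 0.9989 bits
  H(B) = 1.9655 bits
  H(C) = 2.0000 bits

Ranking: C > B > A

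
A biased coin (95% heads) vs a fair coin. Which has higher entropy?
Fair coin

The fair coin is uniform (p=0.5), maximizing binary entropy at 1 bit. The biased coin has H(0.95) ≈ 0.286 bits — its outcome is more predictable, so its entropy is lower.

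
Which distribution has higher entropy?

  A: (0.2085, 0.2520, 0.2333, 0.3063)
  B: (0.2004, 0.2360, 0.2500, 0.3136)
A

Both distributions are close to uniform, making this a harder comparison.

H(A) = 1.9854 bits
H(B) = 1.9810 bits

The distribution closer to uniform has higher entropy.
Answer: A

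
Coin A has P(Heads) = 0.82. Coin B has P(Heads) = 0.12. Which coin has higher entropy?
A

For binary distributions, entropy is maximized at p=0.5 and decreases as p moves toward 0 or 1.

H(A) = H(0.82) = 0.6801 bits
H(B) = H(0.12) = 0.5294 bits

Distribution A (p=0.82) is closer to uniform (p=0.5), so it has higher entropy.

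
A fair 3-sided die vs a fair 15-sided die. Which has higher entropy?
15-sided die

Both are uniform distributions; for uniform over n outcomes, H = log₂(n). H(3-sided) = log₂(3) = 1.585 bits and H(15-sided) = log₂(15) = 3.907 bits. More outcomes in a uniform distribution means higher entropy.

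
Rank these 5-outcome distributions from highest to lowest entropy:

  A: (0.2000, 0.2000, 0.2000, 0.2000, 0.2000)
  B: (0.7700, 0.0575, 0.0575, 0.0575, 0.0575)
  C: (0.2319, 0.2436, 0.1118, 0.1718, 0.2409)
A > C > B

Key insight: Entropy is maximized by uniform distributions and minimized by concentrated distributions.

- Uniform distributions have maximum entropy log₂(5) = 2.3219 bits
- The more "peaked" or concentrated a distribution, the lower its entropy

Entropies:
  H(A) = 2.3219 bits
  H(B) = 1.2380 bits
  H(C) = 2.2699 bits

Ranking: A > C > B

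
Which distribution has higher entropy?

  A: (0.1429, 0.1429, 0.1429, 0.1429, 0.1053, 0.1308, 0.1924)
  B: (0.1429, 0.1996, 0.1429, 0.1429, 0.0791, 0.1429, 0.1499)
A

Both distributions are close to uniform, making this a harder comparison.

H(A) = 2.7876 bits
H(B) = 2.7681 bits

The distribution closer to uniform has higher entropy.
Answer: A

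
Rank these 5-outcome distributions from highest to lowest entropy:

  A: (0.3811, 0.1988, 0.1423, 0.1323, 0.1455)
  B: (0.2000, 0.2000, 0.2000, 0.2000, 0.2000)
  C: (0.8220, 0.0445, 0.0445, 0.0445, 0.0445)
B > A > C

Key insight: Entropy is maximized by uniform distributions and minimized by concentrated distributions.

- Uniform distributions have maximum entropy log₂(5) = 2.3219 bits
- The more "peaked" or concentrated a distribution, the lower its entropy

Entropies:
  H(A) = 2.1847 bits
  H(B) = 2.3219 bits
  H(C) = 1.0317 bits

Ranking: B > A > C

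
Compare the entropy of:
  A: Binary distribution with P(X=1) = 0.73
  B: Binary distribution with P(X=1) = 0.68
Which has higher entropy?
B

For binary distributions, entropy is maximized at p=0.5 and decreases as p moves toward 0 or 1.

H(A) = H(0.73) = 0.8415 bits
H(B) = H(0.68) = 0.9044 bits

Distribution B (p=0.68) is closer to uniform (p=0.5), so it has higher entropy.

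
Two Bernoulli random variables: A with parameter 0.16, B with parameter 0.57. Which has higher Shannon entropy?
B

For binary distributions, entropy is maximized at p=0.5 and decreases as p moves toward 0 or 1.

H(A) = H(0.16) = 0.6343 bits
H(B) = H(0.57) = 0.9858 bits

Distribution B (p=0.57) is closer to uniform (p=0.5), so it has higher entropy.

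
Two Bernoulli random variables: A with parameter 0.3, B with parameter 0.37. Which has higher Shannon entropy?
B

For binary distributions, entropy is maximized at p=0.5 and decreases as p moves toward 0 or 1.

H(A) = H(0.3) = 0.8813 bits
H(B) = H(0.37) = 0.9507 bits

Distribution B (p=0.37) is closer to uniform (p=0.5), so it has higher entropy.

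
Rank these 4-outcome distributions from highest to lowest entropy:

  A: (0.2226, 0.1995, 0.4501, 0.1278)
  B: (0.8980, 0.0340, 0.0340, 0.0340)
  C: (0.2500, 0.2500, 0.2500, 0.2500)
C > A > B

Key insight: Entropy is maximized by uniform distributions and minimized by concentrated distributions.

- Uniform distributions have maximum entropy log₂(4) = 2.0000 bits
- The more "peaked" or concentrated a distribution, the lower its entropy

Entropies:
  H(A) = 1.8441 bits
  H(B) = 0.6370 bits
  H(C) = 2.0000 bits

Ranking: C > A > B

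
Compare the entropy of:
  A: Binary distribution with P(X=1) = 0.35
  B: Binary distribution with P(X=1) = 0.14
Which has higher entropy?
A

For binary distributions, entropy is maximized at p=0.5 and decreases as p moves toward 0 or 1.

H(A) = H(0.35) = 0.9341 bits
H(B) = H(0.14) = 0.5842 bits

Distribution A (p=0.35) is closer to uniform (p=0.5), so it has higher entropy.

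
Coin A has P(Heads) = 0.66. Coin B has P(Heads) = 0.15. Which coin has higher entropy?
A

For binary distributions, entropy is maximized at p=0.5 and decreases as p moves toward 0 or 1.

H(A) = H(0.66) = 0.9248 bits
H(B) = H(0.15) = 0.6098 bits

Distribution A (p=0.66) is closer to uniform (p=0.5), so it has higher entropy.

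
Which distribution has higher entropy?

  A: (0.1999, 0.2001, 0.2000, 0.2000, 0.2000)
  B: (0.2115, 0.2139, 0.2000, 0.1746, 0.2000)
A

Both distributions are close to uniform, making this a harder comparison.

H(A) = 2.3219 bits
H(B) = 2.3183 bits

The distribution closer to uniform has higher entropy.
Answer: A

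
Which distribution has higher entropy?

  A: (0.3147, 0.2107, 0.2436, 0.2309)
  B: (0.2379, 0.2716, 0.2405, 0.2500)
B

Both distributions are close to uniform, making this a harder comparison.

H(A) = 1.9829 bits
H(B) = 1.9980 bits

The distribution closer to uniform has higher entropy.
Answer: B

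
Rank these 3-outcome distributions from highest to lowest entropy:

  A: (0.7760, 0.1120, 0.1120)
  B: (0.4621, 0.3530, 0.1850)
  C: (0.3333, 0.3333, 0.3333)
C > B > A

Key insight: Entropy is maximized by uniform distributions and minimized by concentrated distributions.

- Uniform distributions have maximum entropy log₂(3) = 1.5850 bits
- The more "peaked" or concentrated a distribution, the lower its entropy

Entropies:
  H(A) = 0.9914 bits
  H(B) = 1.4953 bits
  H(C) = 1.5850 bits

Ranking: C > B > A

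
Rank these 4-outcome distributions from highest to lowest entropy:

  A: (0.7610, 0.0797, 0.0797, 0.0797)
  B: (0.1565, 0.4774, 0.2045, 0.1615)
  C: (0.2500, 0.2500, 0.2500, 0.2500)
C > B > A

Key insight: Entropy is maximized by uniform distributions and minimized by concentrated distributions.

- Uniform distributions have maximum entropy log₂(4) = 2.0000 bits
- The more "peaked" or concentrated a distribution, the lower its entropy

Entropies:
  H(A) = 1.1722 bits
  H(B) = 1.8212 bits
  H(C) = 2.0000 bits

Ranking: C > B > A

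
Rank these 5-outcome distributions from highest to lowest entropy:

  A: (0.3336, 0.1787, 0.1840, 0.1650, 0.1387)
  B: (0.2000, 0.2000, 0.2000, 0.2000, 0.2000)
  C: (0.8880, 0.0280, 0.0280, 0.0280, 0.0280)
B > A > C

Key insight: Entropy is maximized by uniform distributions and minimized by concentrated distributions.

- Uniform distributions have maximum entropy log₂(5) = 2.3219 bits
- The more "peaked" or concentrated a distribution, the lower its entropy

Entropies:
  H(A) = 2.2458 bits
  H(B) = 2.3219 bits
  H(C) = 0.7299 bits

Ranking: B > A > C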